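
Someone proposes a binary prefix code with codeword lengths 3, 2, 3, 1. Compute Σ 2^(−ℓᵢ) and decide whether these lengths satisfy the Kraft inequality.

With common denominator 2^3 = 8: Σ 2^(−ℓᵢ) = 1/8 + 2/8 + 1/8 + 4/8 = 8/8 = 1.
Kraft's inequality requires Σ ≤ 1; here Σ = 1 ≤ 1, so such a prefix code exists.

1; yes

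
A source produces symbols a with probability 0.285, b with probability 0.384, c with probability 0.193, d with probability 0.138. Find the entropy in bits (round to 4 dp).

1.8987 bits

H = −Σ pᵢ log₂ pᵢ.
−0.285·log₂(0.285) = 0.5161
−0.384·log₂(0.384) = 0.5302
−0.193·log₂(0.193) = 0.4581
−0.138·log₂(0.138) = 0.3943
Sum ≈ 1.8987 → 1.8987 bits.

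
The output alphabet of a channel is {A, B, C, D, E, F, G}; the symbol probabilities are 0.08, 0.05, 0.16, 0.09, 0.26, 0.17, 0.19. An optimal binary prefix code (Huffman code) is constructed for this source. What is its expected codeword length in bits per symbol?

Repeatedly combine the two least-probable nodes; the expected code length is the sum of the merged weights.
merge 1/20 + 2/25 → 13/100
merge 9/100 + 13/100 → 11/50
merge 4/25 + 17/100 → 33/100
merge 19/100 + 11/50 → 41/100
merge 13/50 + 33/100 → 59/100
merge 41/100 + 59/100 → 1
L = 13/100 + 11/50 + 33/100 + 41/100 + 59/100 + 1 = 67/25 = 2.68 bits/symbol.

2.68 bits/symbol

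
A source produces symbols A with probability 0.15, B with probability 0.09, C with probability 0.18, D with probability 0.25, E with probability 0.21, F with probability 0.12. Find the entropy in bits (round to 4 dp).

2.5084 bits

H = −Σ pᵢ log₂ pᵢ.
−0.15·log₂(0.15) = 0.4105
−0.09·log₂(0.09) = 0.3127
−0.18·log₂(0.18) = 0.4453
−0.25·log₂(0.25) = 0.5000
−0.21·log₂(0.21) = 0.4728
−0.12·log₂(0.12) = 0.3671
Sum ≈ 2.5084 → 2.5084 bits.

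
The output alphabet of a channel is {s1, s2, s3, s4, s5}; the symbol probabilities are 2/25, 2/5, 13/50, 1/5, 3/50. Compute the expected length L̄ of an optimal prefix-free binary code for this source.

2.08 bits/symbol

Repeatedly combine the two least-probable nodes; the expected code length is the sum of the merged weights.
merge 3/50 + 2/25 → 7/50
merge 7/50 + 1/5 → 17/50
merge 13/50 + 17/50 → 3/5
merge 2/5 + 3/5 → 1
L = 7/50 + 17/50 + 3/5 + 1 = 52/25 = 2.08 bits/symbol.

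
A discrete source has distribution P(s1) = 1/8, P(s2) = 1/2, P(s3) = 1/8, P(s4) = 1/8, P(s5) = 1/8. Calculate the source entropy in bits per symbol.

2 bits

Each probability is a power of 1/2, so log₂(1/p) is an integer.
H = Σ p·log₂(1/p) = 1/8·3 + 1/2·1 + 1/8·3 + 1/8·3 + 1/8·3 = 2 bits.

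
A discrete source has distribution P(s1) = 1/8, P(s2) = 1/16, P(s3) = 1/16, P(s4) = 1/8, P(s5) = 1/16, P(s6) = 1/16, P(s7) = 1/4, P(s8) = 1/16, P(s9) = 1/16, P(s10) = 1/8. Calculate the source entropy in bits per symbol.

3.125 bits

Each probability is a power of 1/2, so log₂(1/p) is an integer.
H = Σ p·log₂(1/p) = 1/8·3 + 1/16·4 + 1/16·4 + 1/8·3 + 1/16·4 + 1/16·4 + 1/4·2 + 1/16·4 + 1/16·4 + 1/8·3 = 3.125 bits.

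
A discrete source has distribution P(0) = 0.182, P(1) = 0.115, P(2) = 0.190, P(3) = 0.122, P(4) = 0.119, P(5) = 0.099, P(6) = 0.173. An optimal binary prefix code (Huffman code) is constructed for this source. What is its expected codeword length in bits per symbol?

2.81 bits/symbol

Repeatedly combine the two least-probable nodes; the expected code length is the sum of the merged weights.
merge 99/1000 + 23/200 → 107/500
merge 119/1000 + 61/500 → 241/1000
merge 173/1000 + 91/500 → 71/200
merge 19/100 + 107/500 → 101/250
merge 241/1000 + 71/200 → 149/250
merge 101/250 + 149/250 → 1
L = 107/500 + 241/1000 + 71/200 + 101/250 + 149/250 + 1 = 281/100 = 2.81 bits/symbol.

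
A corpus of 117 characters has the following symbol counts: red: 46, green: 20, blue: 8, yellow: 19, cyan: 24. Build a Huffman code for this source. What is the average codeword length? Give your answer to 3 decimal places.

2.214 bits/symbol

Probabilities are the counts divided by 117.
Repeatedly combine the two least-probable nodes; the expected code length is the sum of the merged weights.
merge 8/117 + 19/117 → 3/13
merge 20/117 + 8/39 → 44/117
merge 3/13 + 44/117 → 71/117
merge 46/117 + 71/117 → 1
L = 3/13 + 44/117 + 71/117 + 1 = 259/117 ≈ 2.214 bits/symbol.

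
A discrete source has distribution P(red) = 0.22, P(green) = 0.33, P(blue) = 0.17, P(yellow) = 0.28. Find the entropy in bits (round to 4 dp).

1.9572 bits

H = −Σ pᵢ log₂ pᵢ.
−0.22·log₂(0.22) = 0.4806
−0.33·log₂(0.33) = 0.5278
−0.17·log₂(0.17) = 0.4346
−0.28·log₂(0.28) = 0.5142
Sum ≈ 1.9572 → 1.9572 bits.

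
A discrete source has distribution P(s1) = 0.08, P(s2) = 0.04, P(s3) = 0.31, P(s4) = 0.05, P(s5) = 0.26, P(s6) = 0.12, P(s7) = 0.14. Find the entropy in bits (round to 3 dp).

2.487 bits

H = −Σ pᵢ log₂ pᵢ.
−0.08·log₂(0.08) = 0.2915
−0.04·log₂(0.04) = 0.1858
−0.31·log₂(0.31) = 0.5238
−0.05·log₂(0.05) = 0.2161
−0.26·log₂(0.26) = 0.5053
−0.12·log₂(0.12) = 0.3671
−0.14·log₂(0.14) = 0.3971
Sum ≈ 2.4866 → 2.487 bits.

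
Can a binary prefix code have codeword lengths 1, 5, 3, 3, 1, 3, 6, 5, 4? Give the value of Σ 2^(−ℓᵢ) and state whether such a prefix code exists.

1.515625; no

With common denominator 2^6 = 64: Σ 2^(−ℓᵢ) = 32/64 + 2/64 + 8/64 + 8/64 + 32/64 + 8/64 + 1/64 + 2/64 + 4/64 = 97/64 = 1.515625.
Kraft's inequality requires Σ ≤ 1; here Σ = 1.515625 > 1, so no such prefix code exists.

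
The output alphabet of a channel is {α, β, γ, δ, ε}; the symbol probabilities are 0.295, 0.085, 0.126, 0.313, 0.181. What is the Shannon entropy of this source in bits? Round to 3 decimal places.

2.169 bits

H = −Σ pᵢ log₂ pᵢ.
−0.295·log₂(0.295) = 0.5196
−0.085·log₂(0.085) = 0.3023
−0.126·log₂(0.126) = 0.3766
−0.313·log₂(0.313) = 0.5245
−0.181·log₂(0.181) = 0.4463
Sum ≈ 2.1693 → 2.169 bits.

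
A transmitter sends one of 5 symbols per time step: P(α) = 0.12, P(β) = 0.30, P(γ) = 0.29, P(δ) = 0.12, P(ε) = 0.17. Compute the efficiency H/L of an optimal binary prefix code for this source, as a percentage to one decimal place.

Entropy H = −Σ p log₂ p ≈ 2.2077 bits.
Huffman merges: 3/25+3/25→6/25; 17/100+6/25→41/100; 29/100+3/10→59/100; 41/100+59/100→1. L = 56/25 ≈ 2.2400.
Efficiency = H/L = 2.2077/2.2400 = 98.6%.

98.6%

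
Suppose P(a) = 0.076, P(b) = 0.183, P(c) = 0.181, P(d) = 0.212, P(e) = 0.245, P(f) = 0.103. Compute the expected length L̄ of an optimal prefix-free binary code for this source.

2.539 bits/symbol

Repeatedly combine the two least-probable nodes; the expected code length is the sum of the merged weights.
merge 19/250 + 103/1000 → 179/1000
merge 179/1000 + 181/1000 → 9/25
merge 183/1000 + 53/250 → 79/200
merge 49/200 + 9/25 → 121/200
merge 79/200 + 121/200 → 1
L = 179/1000 + 9/25 + 79/200 + 121/200 + 1 = 2539/1000 = 2.539 bits/symbol.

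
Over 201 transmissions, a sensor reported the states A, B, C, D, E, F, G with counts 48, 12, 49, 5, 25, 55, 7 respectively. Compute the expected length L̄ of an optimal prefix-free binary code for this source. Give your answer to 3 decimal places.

Probabilities are the counts divided by 201.
Repeatedly combine the two least-probable nodes; the expected code length is the sum of the merged weights.
merge 5/201 + 7/201 → 4/67
merge 4/67 + 4/67 → 8/67
merge 8/67 + 25/201 → 49/201
merge 16/67 + 49/201 → 97/201
merge 49/201 + 55/201 → 104/201
merge 97/201 + 104/201 → 1
L = 4/67 + 8/67 + 49/201 + 97/201 + 104/201 + 1 = 487/201 ≈ 2.423 bits/symbol.

2.423 bits/symbol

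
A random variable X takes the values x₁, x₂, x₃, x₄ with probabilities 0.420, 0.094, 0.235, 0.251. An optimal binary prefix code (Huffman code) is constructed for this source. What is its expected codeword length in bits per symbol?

1.909 bits/symbol

Repeatedly combine the two least-probable nodes; the expected code length is the sum of the merged weights.
merge 47/500 + 47/200 → 329/1000
merge 251/1000 + 329/1000 → 29/50
merge 21/50 + 29/50 → 1
L = 329/1000 + 29/50 + 1 = 1909/1000 = 1.909 bits/symbol.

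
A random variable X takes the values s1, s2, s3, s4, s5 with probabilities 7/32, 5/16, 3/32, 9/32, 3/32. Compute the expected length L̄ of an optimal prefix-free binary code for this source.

2.1875 bits/symbol

Repeatedly combine the two least-probable nodes; the expected code length is the sum of the merged weights.
merge 3/32 + 3/32 → 3/16
merge 3/16 + 7/32 → 13/32
merge 9/32 + 5/16 → 19/32
merge 13/32 + 19/32 → 1
L = 3/16 + 13/32 + 19/32 + 1 = 35/16 = 2.1875 bits/symbol.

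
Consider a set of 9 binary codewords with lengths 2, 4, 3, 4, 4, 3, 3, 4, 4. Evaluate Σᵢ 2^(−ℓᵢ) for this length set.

With common denominator 2^4 = 16: Σ 2^(−ℓᵢ) = 4/16 + 1/16 + 2/16 + 1/16 + 1/16 + 2/16 + 2/16 + 1/16 + 1/16 = 15/16 = 0.9375.

0.9375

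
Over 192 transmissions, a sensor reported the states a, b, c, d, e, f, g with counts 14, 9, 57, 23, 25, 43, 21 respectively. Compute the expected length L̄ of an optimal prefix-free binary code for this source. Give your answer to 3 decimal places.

Probabilities are the counts divided by 192.
Repeatedly combine the two least-probable nodes; the expected code length is the sum of the merged weights.
merge 3/64 + 7/96 → 23/192
merge 7/64 + 23/192 → 11/48
merge 23/192 + 25/192 → 1/4
merge 43/192 + 11/48 → 29/64
merge 1/4 + 19/64 → 35/64
merge 29/64 + 35/64 → 1
L = 23/192 + 11/48 + 1/4 + 29/64 + 35/64 + 1 = 499/192 ≈ 2.599 bits/symbol.

2.599 bits/symbol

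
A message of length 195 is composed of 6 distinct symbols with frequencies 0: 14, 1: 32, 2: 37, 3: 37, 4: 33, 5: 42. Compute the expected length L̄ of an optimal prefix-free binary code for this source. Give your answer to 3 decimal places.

Probabilities are the counts divided by 195.
Repeatedly combine the two least-probable nodes; the expected code length is the sum of the merged weights.
merge 14/195 + 32/195 → 46/195
merge 11/65 + 37/195 → 14/39
merge 37/195 + 14/65 → 79/195
merge 46/195 + 14/39 → 116/195
merge 79/195 + 116/195 → 1
L = 46/195 + 14/39 + 79/195 + 116/195 + 1 = 506/195 ≈ 2.595 bits/symbol.

2.595 bits/symbol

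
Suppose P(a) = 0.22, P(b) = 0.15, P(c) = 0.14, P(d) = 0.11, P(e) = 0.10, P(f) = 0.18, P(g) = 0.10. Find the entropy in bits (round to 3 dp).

H = −Σ pᵢ log₂ pᵢ.
−0.22·log₂(0.22) = 0.4806
−0.15·log₂(0.15) = 0.4105
−0.14·log₂(0.14) = 0.3971
−0.11·log₂(0.11) = 0.3503
−0.10·log₂(0.10) = 0.3322
−0.18·log₂(0.18) = 0.4453
−0.10·log₂(0.10) = 0.3322
Sum ≈ 2.7482 → 2.748 bits.

2.748 bits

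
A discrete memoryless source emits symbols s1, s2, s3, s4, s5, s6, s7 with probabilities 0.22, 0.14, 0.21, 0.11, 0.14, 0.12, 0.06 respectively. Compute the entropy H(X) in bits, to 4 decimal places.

2.7085 bits

H = −Σ pᵢ log₂ pᵢ.
−0.22·log₂(0.22) = 0.4806
−0.14·log₂(0.14) = 0.3971
−0.21·log₂(0.21) = 0.4728
−0.11·log₂(0.11) = 0.3503
−0.14·log₂(0.14) = 0.3971
−0.12·log₂(0.12) = 0.3671
−0.06·log₂(0.06) = 0.2435
Sum ≈ 2.7085 → 2.7085 bits.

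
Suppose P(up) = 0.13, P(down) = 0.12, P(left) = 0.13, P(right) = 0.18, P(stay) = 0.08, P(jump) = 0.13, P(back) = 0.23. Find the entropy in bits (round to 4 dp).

H = −Σ pᵢ log₂ pᵢ.
−0.13·log₂(0.13) = 0.3826
−0.12·log₂(0.12) = 0.3671
−0.13·log₂(0.13) = 0.3826
−0.18·log₂(0.18) = 0.4453
−0.08·log₂(0.08) = 0.2915
−0.13·log₂(0.13) = 0.3826
−0.23·log₂(0.23) = 0.4877
Sum ≈ 2.7395 → 2.7395 bits.

2.7395 bits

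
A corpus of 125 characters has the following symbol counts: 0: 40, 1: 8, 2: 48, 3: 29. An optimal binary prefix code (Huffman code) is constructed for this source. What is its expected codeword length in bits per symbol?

1.912 bits/symbol

Probabilities are the counts divided by 125.
Repeatedly combine the two least-probable nodes; the expected code length is the sum of the merged weights.
merge 8/125 + 29/125 → 37/125
merge 37/125 + 8/25 → 77/125
merge 48/125 + 77/125 → 1
L = 37/125 + 77/125 + 1 = 239/125 = 1.912 bits/symbol.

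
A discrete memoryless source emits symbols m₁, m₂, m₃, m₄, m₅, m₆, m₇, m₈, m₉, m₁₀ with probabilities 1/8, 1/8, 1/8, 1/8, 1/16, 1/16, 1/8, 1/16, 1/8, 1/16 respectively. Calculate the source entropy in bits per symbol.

3.25 bits

Each probability is a power of 1/2, so log₂(1/p) is an integer.
H = Σ p·log₂(1/p) = 1/8·3 + 1/8·3 + 1/8·3 + 1/8·3 + 1/16·4 + 1/16·4 + 1/8·3 + 1/16·4 + 1/8·3 + 1/16·4 = 3.25 bits.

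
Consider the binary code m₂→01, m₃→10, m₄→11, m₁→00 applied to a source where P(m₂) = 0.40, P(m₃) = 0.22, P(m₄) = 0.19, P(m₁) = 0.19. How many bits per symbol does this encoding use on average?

L̄ = Σ pᵢ·ℓᵢ = 0.40·2 + 0.22·2 + 0.19·2 + 0.19·2 = 2 bits/symbol.

2 bits/symbol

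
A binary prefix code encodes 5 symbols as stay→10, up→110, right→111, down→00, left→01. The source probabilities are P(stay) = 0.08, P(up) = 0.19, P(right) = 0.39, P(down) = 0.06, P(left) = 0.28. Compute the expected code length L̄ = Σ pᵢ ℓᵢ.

2.58 bits/symbol

L̄ = Σ pᵢ·ℓᵢ = 0.08·2 + 0.19·3 + 0.39·3 + 0.06·2 + 0.28·2 = 2.58 bits/symbol.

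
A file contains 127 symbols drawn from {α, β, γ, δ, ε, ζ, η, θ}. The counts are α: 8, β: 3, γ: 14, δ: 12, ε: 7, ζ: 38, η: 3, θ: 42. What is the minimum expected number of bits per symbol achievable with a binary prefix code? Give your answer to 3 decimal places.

Probabilities are the counts divided by 127.
Repeatedly combine the two least-probable nodes; the expected code length is the sum of the merged weights.
merge 3/127 + 3/127 → 6/127
merge 6/127 + 7/127 → 13/127
merge 8/127 + 12/127 → 20/127
merge 13/127 + 14/127 → 27/127
merge 20/127 + 27/127 → 47/127
merge 38/127 + 42/127 → 80/127
merge 47/127 + 80/127 → 1
L = 6/127 + 13/127 + 20/127 + 27/127 + 47/127 + 80/127 + 1 = 320/127 ≈ 2.520 bits/symbol.

2.520 bits/symbol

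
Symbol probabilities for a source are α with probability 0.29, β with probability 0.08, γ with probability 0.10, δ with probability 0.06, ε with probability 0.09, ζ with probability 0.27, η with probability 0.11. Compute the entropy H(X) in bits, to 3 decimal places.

H = −Σ pᵢ log₂ pᵢ.
−0.29·log₂(0.29) = 0.5179
−0.08·log₂(0.08) = 0.2915
−0.10·log₂(0.10) = 0.3322
−0.06·log₂(0.06) = 0.2435
−0.09·log₂(0.09) = 0.3127
−0.27·log₂(0.27) = 0.5100
−0.11·log₂(0.11) = 0.3503
Sum ≈ 2.5581 → 2.558 bits.

2.558 bits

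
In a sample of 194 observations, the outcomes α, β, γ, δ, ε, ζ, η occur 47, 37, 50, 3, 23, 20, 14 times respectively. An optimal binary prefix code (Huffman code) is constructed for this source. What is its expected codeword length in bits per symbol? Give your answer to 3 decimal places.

Probabilities are the counts divided by 194.
Repeatedly combine the two least-probable nodes; the expected code length is the sum of the merged weights.
merge 3/194 + 7/97 → 17/194
merge 17/194 + 10/97 → 37/194
merge 23/194 + 37/194 → 30/97
merge 37/194 + 47/194 → 42/97
merge 25/97 + 30/97 → 55/97
merge 42/97 + 55/97 → 1
L = 17/194 + 37/194 + 30/97 + 42/97 + 55/97 + 1 = 251/97 ≈ 2.588 bits/symbol.

2.588 bits/symbol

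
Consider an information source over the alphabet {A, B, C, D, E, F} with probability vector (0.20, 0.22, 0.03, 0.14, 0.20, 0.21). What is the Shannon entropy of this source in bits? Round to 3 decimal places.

2.431 bits

H = −Σ pᵢ log₂ pᵢ.
−0.20·log₂(0.20) = 0.4644
−0.22·log₂(0.22) = 0.4806
−0.03·log₂(0.03) = 0.1518
−0.14·log₂(0.14) = 0.3971
−0.20·log₂(0.20) = 0.4644
−0.21·log₂(0.21) = 0.4728
Sum ≈ 2.4310 → 2.431 bits.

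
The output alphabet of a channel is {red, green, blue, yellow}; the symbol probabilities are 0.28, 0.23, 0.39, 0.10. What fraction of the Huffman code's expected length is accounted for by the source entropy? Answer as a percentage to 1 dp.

96.1%

Entropy H = −Σ p log₂ p ≈ 1.8639 bits.
Huffman merges: 1/10+23/100→33/100; 7/25+33/100→61/100; 39/100+61/100→1. L = 97/50 ≈ 1.9400.
Efficiency = H/L = 1.8639/1.9400 = 96.1%.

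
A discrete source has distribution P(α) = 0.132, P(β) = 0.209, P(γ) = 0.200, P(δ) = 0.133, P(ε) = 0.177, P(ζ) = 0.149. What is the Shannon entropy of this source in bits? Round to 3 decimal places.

H = −Σ pᵢ log₂ pᵢ.
−0.132·log₂(0.132) = 0.3856
−0.209·log₂(0.209) = 0.4720
−0.200·log₂(0.200) = 0.4644
−0.133·log₂(0.133) = 0.3871
−0.177·log₂(0.177) = 0.4422
−0.149·log₂(0.149) = 0.4092
Sum ≈ 2.5605 → 2.561 bits.

2.561 bits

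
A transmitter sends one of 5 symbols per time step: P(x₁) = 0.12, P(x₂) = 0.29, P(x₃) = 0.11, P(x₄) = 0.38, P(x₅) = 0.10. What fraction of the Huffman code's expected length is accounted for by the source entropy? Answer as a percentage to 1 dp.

Entropy H = −Σ p log₂ p ≈ 2.0979 bits.
Huffman merges: 1/10+11/100→21/100; 3/25+21/100→33/100; 29/100+33/100→31/50; 19/50+31/50→1. L = 54/25 ≈ 2.1600.
Efficiency = H/L = 2.0979/2.1600 = 97.1%.

97.1%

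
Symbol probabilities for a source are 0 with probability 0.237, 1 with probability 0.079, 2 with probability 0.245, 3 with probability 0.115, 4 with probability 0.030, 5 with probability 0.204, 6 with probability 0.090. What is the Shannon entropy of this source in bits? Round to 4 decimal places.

2.5698 bits

H = −Σ pᵢ log₂ pᵢ.
−0.237·log₂(0.237) = 0.4923
−0.079·log₂(0.079) = 0.2893
−0.245·log₂(0.245) = 0.4971
−0.115·log₂(0.115) = 0.3588
−0.030·log₂(0.030) = 0.1518
−0.204·log₂(0.204) = 0.4678
−0.090·log₂(0.090) = 0.3127
Sum ≈ 2.5698 → 2.5698 bits.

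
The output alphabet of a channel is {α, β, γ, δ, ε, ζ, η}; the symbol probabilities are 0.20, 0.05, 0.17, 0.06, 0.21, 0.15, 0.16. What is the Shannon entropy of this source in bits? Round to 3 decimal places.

H = −Σ pᵢ log₂ pᵢ.
−0.20·log₂(0.20) = 0.4644
−0.05·log₂(0.05) = 0.2161
−0.17·log₂(0.17) = 0.4346
−0.06·log₂(0.06) = 0.2435
−0.21·log₂(0.21) = 0.4728
−0.15·log₂(0.15) = 0.4105
−0.16·log₂(0.16) = 0.4230
Sum ≈ 2.6650 → 2.665 bits.

2.665 bits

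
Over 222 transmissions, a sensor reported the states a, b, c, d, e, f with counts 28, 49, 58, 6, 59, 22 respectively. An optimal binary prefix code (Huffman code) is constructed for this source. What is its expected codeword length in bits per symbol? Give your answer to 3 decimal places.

2.378 bits/symbol

Probabilities are the counts divided by 222.
Repeatedly combine the two least-probable nodes; the expected code length is the sum of the merged weights.
merge 1/37 + 11/111 → 14/111
merge 14/111 + 14/111 → 28/111
merge 49/222 + 28/111 → 35/74
merge 29/111 + 59/222 → 39/74
merge 35/74 + 39/74 → 1
L = 14/111 + 28/111 + 35/74 + 39/74 + 1 = 88/37 ≈ 2.378 bits/symbol.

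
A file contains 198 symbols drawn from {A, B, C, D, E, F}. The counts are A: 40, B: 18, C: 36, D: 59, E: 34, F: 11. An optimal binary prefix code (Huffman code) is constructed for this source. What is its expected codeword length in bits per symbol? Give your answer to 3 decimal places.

2.465 bits/symbol

Probabilities are the counts divided by 198.
Repeatedly combine the two least-probable nodes; the expected code length is the sum of the merged weights.
merge 1/18 + 1/11 → 29/198
merge 29/198 + 17/99 → 7/22
merge 2/11 + 20/99 → 38/99
merge 59/198 + 7/22 → 61/99
merge 38/99 + 61/99 → 1
L = 29/198 + 7/22 + 38/99 + 61/99 + 1 = 244/99 ≈ 2.465 bits/symbol.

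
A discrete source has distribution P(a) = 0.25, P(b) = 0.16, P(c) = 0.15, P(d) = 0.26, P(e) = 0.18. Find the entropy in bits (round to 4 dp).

H = −Σ pᵢ log₂ pᵢ.
−0.25·log₂(0.25) = 0.5000
−0.16·log₂(0.16) = 0.4230
−0.15·log₂(0.15) = 0.4105
−0.26·log₂(0.26) = 0.5053
−0.18·log₂(0.18) = 0.4453
Sum ≈ 2.2842 → 2.2842 bits.

2.2842 bits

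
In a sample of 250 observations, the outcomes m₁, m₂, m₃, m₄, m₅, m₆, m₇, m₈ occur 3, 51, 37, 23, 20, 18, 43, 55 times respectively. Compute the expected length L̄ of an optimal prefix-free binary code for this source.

Probabilities are the counts divided by 250.
Repeatedly combine the two least-probable nodes; the expected code length is the sum of the merged weights.
merge 3/250 + 9/125 → 21/250
merge 2/25 + 21/250 → 41/250
merge 23/250 + 37/250 → 6/25
merge 41/250 + 43/250 → 42/125
merge 51/250 + 11/50 → 53/125
merge 6/25 + 42/125 → 72/125
merge 53/125 + 72/125 → 1
L = 21/250 + 41/250 + 6/25 + 42/125 + 53/125 + 72/125 + 1 = 353/125 = 2.824 bits/symbol.

2.824 bits/symbol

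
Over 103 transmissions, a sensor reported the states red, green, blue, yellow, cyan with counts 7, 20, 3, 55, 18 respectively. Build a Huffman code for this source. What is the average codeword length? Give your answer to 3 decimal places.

Probabilities are the counts divided by 103.
Repeatedly combine the two least-probable nodes; the expected code length is the sum of the merged weights.
merge 3/103 + 7/103 → 10/103
merge 10/103 + 18/103 → 28/103
merge 20/103 + 28/103 → 48/103
merge 48/103 + 55/103 → 1
L = 10/103 + 28/103 + 48/103 + 1 = 189/103 ≈ 1.835 bits/symbol.

1.835 bits/symbol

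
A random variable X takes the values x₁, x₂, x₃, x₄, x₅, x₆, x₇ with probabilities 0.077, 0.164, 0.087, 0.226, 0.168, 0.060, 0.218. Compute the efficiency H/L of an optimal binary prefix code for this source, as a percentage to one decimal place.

98.7%

Entropy H = −Σ p log₂ p ≈ 2.6589 bits.
Huffman merges: 3/50+77/1000→137/1000; 87/1000+137/1000→28/125; 41/250+21/125→83/250; 109/500+28/125→221/500; 113/500+83/250→279/500; 221/500+279/500→1. L = 2693/1000 ≈ 2.6930.
Efficiency = H/L = 2.6589/2.6930 = 98.7%.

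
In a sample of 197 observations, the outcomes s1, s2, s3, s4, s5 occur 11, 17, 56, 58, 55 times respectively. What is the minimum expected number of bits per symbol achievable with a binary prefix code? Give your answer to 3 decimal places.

Probabilities are the counts divided by 197.
Repeatedly combine the two least-probable nodes; the expected code length is the sum of the merged weights.
merge 11/197 + 17/197 → 28/197
merge 28/197 + 55/197 → 83/197
merge 56/197 + 58/197 → 114/197
merge 83/197 + 114/197 → 1
L = 28/197 + 83/197 + 114/197 + 1 = 422/197 ≈ 2.142 bits/symbol.

2.142 bits/symbol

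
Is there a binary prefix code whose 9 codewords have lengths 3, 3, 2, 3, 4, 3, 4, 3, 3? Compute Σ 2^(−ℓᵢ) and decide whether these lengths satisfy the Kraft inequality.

With common denominator 2^4 = 16: Σ 2^(−ℓᵢ) = 2/16 + 2/16 + 4/16 + 2/16 + 1/16 + 2/16 + 1/16 + 2/16 + 2/16 = 18/16 = 1.125.
Kraft's inequality requires Σ ≤ 1; here Σ = 1.125 > 1, so no such prefix code exists.

1.125; no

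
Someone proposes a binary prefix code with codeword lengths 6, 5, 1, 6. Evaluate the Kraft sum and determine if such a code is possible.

0.5625; yes

With common denominator 2^6 = 64: Σ 2^(−ℓᵢ) = 1/64 + 2/64 + 32/64 + 1/64 = 36/64 = 0.5625.
Kraft's inequality requires Σ ≤ 1; here Σ = 0.5625 ≤ 1, so such a prefix code exists.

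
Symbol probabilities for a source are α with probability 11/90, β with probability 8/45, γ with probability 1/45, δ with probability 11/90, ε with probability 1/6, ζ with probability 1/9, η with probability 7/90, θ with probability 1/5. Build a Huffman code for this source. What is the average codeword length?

Repeatedly combine the two least-probable nodes; the expected code length is the sum of the merged weights.
merge 1/45 + 7/90 → 1/10
merge 1/10 + 1/9 → 19/90
merge 11/90 + 11/90 → 11/45
merge 1/6 + 8/45 → 31/90
merge 1/5 + 19/90 → 37/90
merge 11/45 + 31/90 → 53/90
merge 37/90 + 53/90 → 1
L = 1/10 + 19/90 + 11/45 + 31/90 + 37/90 + 53/90 + 1 = 29/10 = 2.9 bits/symbol.

2.9 bits/symbol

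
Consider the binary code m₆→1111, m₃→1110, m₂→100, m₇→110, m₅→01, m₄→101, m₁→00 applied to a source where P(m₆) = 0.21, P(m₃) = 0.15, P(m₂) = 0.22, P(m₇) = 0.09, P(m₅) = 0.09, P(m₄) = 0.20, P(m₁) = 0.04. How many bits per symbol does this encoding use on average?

L̄ = Σ pᵢ·ℓᵢ = 0.21·4 + 0.15·4 + 0.22·3 + 0.09·3 + 0.09·2 + 0.20·3 + 0.04·2 = 3.23 bits/symbol.

3.23 bits/symbol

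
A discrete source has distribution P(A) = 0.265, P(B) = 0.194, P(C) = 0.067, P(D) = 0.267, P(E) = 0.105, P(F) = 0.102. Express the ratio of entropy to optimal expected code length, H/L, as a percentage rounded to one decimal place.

Entropy H = −Σ p log₂ p ≈ 2.4140 bits.
Huffman merges: 67/1000+51/500→169/1000; 21/200+169/1000→137/500; 97/500+53/200→459/1000; 267/1000+137/500→541/1000; 459/1000+541/1000→1. L = 2443/1000 ≈ 2.4430.
Efficiency = H/L = 2.4140/2.4430 = 98.8%.

98.8%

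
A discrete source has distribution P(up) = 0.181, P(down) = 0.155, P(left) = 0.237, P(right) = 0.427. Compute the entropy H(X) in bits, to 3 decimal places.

1.880 bits

H = −Σ pᵢ log₂ pᵢ.
−0.181·log₂(0.181) = 0.4463
−0.155·log₂(0.155) = 0.4169
−0.237·log₂(0.237) = 0.4923
−0.427·log₂(0.427) = 0.5242
Sum ≈ 1.8797 → 1.880 bits.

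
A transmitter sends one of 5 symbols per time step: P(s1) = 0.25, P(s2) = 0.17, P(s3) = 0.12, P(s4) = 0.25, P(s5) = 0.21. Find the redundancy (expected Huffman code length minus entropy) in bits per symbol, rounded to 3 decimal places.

0.016 bits

Entropy H = −Σ p log₂ p ≈ 2.2745 bits.
Huffman merges: 3/25+17/100→29/100; 21/100+1/4→23/50; 1/4+29/100→27/50; 23/50+27/50→1. L = 229/100 ≈ 2.2900.
L − H = 2.2900 − 2.2745 = 0.016 bits.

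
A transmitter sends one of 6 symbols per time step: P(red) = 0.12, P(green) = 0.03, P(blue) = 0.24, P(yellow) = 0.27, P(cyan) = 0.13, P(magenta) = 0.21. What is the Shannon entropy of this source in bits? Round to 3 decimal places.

2.378 bits

H = −Σ pᵢ log₂ pᵢ.
−0.12·log₂(0.12) = 0.3671
−0.03·log₂(0.03) = 0.1518
−0.24·log₂(0.24) = 0.4941
−0.27·log₂(0.27) = 0.5100
−0.13·log₂(0.13) = 0.3826
−0.21·log₂(0.21) = 0.4728
Sum ≈ 2.3785 → 2.378 bits.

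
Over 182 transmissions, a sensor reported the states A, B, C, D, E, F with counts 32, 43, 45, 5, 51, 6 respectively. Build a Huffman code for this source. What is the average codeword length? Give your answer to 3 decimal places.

Probabilities are the counts divided by 182.
Repeatedly combine the two least-probable nodes; the expected code length is the sum of the merged weights.
merge 5/182 + 3/91 → 11/182
merge 11/182 + 16/91 → 43/182
merge 43/182 + 43/182 → 43/91
merge 45/182 + 51/182 → 48/91
merge 43/91 + 48/91 → 1
L = 11/182 + 43/182 + 43/91 + 48/91 + 1 = 209/91 ≈ 2.297 bits/symbol.

2.297 bits/symbol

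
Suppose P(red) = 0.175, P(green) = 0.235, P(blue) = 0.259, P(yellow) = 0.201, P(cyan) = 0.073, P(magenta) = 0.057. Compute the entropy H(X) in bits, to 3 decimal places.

2.412 bits

H = −Σ pᵢ log₂ pᵢ.
−0.175·log₂(0.175) = 0.4401
−0.235·log₂(0.235) = 0.4910
−0.259·log₂(0.259) = 0.5048
−0.201·log₂(0.201) = 0.4653
−0.073·log₂(0.073) = 0.2756
−0.057·log₂(0.057) = 0.2356
Sum ≈ 2.4123 → 2.412 bits.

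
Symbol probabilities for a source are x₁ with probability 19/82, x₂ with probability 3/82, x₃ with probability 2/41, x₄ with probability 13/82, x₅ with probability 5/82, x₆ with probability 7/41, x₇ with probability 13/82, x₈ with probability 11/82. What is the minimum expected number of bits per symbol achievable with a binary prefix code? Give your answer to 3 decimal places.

2.829 bits/symbol

Repeatedly combine the two least-probable nodes; the expected code length is the sum of the merged weights.
merge 3/82 + 2/41 → 7/82
merge 5/82 + 7/82 → 6/41
merge 11/82 + 6/41 → 23/82
merge 13/82 + 13/82 → 13/41
merge 7/41 + 19/82 → 33/82
merge 23/82 + 13/41 → 49/82
merge 33/82 + 49/82 → 1
L = 7/82 + 6/41 + 23/82 + 13/41 + 33/82 + 49/82 + 1 = 116/41 ≈ 2.829 bits/symbol.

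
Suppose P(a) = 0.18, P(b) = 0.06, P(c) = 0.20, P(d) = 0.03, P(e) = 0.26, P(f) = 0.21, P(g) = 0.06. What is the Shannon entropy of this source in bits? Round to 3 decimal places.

H = −Σ pᵢ log₂ pᵢ.
−0.18·log₂(0.18) = 0.4453
−0.06·log₂(0.06) = 0.2435
−0.20·log₂(0.20) = 0.4644
−0.03·log₂(0.03) = 0.1518
−0.26·log₂(0.26) = 0.5053
−0.21·log₂(0.21) = 0.4728
−0.06·log₂(0.06) = 0.2435
Sum ≈ 2.5266 → 2.527 bits.

2.527 bits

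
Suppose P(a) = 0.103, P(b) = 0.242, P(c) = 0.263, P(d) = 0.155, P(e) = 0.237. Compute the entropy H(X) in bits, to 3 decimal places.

2.249 bits

H = −Σ pᵢ log₂ pᵢ.
−0.103·log₂(0.103) = 0.3378
−0.242·log₂(0.242) = 0.4954
−0.263·log₂(0.263) = 0.5068
−0.155·log₂(0.155) = 0.4169
−0.237·log₂(0.237) = 0.4923
Sum ≈ 2.2490 → 2.249 bits.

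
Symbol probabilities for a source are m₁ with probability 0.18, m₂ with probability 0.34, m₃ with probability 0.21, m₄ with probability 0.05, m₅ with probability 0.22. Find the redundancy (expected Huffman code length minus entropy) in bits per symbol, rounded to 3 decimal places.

Entropy H = −Σ p log₂ p ≈ 2.1440 bits.
Huffman merges: 1/20+9/50→23/100; 21/100+11/50→43/100; 23/100+17/50→57/100; 43/100+57/100→1. L = 223/100 ≈ 2.2300.
L − H = 2.2300 − 2.1440 = 0.086 bits.

0.086 bits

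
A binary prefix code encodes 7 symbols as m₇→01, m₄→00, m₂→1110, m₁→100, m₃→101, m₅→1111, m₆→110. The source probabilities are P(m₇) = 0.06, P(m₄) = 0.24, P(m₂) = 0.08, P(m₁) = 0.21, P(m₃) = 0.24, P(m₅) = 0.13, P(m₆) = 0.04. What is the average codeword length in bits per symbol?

L̄ = Σ pᵢ·ℓᵢ = 0.06·2 + 0.24·2 + 0.08·4 + 0.21·3 + 0.24·3 + 0.13·4 + 0.04·3 = 2.91 bits/symbol.

2.91 bits/symbol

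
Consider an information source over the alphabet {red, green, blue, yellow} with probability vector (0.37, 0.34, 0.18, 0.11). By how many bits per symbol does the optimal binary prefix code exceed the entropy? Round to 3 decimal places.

Entropy H = −Σ p log₂ p ≈ 1.8555 bits.
Huffman merges: 11/100+9/50→29/100; 29/100+17/50→63/100; 37/100+63/100→1. L = 48/25 ≈ 1.9200.
L − H = 1.9200 − 1.8555 = 0.065 bits.

0.065 bits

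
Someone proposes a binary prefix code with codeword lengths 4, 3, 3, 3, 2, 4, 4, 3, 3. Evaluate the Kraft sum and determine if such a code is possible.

1.0625; no

With common denominator 2^4 = 16: Σ 2^(−ℓᵢ) = 1/16 + 2/16 + 2/16 + 2/16 + 4/16 + 1/16 + 1/16 + 2/16 + 2/16 = 17/16 = 1.0625.
Kraft's inequality requires Σ ≤ 1; here Σ = 1.0625 > 1, so no such prefix code exists.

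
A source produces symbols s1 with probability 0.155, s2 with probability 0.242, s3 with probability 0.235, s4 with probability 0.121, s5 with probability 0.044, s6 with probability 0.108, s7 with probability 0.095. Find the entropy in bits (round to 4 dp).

2.6396 bits

H = −Σ pᵢ log₂ pᵢ.
−0.155·log₂(0.155) = 0.4169
−0.242·log₂(0.242) = 0.4954
−0.235·log₂(0.235) = 0.4910
−0.121·log₂(0.121) = 0.3687
−0.044·log₂(0.044) = 0.1983
−0.108·log₂(0.108) = 0.3468
−0.095·log₂(0.095) = 0.3226
Sum ≈ 2.6396 → 2.6396 bits.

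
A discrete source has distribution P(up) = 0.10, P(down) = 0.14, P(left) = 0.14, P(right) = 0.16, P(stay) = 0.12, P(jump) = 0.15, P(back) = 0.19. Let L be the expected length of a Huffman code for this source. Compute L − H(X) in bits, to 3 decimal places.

0.028 bits

Entropy H = −Σ p log₂ p ≈ 2.7823 bits.
Huffman merges: 1/10+3/25→11/50; 7/50+7/50→7/25; 3/20+4/25→31/100; 19/100+11/50→41/100; 7/25+31/100→59/100; 41/100+59/100→1. L = 281/100 ≈ 2.8100.
L − H = 2.8100 − 2.7823 = 0.028 bits.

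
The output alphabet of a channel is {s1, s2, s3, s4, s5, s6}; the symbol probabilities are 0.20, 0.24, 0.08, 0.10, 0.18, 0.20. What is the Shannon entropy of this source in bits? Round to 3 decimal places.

2.492 bits

H = −Σ pᵢ log₂ pᵢ.
−0.20·log₂(0.20) = 0.4644
−0.24·log₂(0.24) = 0.4941
−0.08·log₂(0.08) = 0.2915
−0.10·log₂(0.10) = 0.3322
−0.18·log₂(0.18) = 0.4453
−0.20·log₂(0.20) = 0.4644
Sum ≈ 2.4919 → 2.492 bits.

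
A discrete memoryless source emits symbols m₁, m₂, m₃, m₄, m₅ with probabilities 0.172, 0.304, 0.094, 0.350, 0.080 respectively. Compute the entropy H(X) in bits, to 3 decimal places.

2.101 bits

H = −Σ pᵢ log₂ pᵢ.
−0.172·log₂(0.172) = 0.4368
−0.304·log₂(0.304) = 0.5222
−0.094·log₂(0.094) = 0.3207
−0.350·log₂(0.350) = 0.5301
−0.080·log₂(0.080) = 0.2915
Sum ≈ 2.1013 → 2.101 bits.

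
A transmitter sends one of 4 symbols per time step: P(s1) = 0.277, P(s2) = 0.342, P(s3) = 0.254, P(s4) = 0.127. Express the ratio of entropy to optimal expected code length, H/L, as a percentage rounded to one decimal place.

Entropy H = −Σ p log₂ p ≈ 1.9227 bits.
Huffman merges: 127/1000+127/500→381/1000; 277/1000+171/500→619/1000; 381/1000+619/1000→1. L = 2 ≈ 2.0000.
Efficiency = H/L = 1.9227/2.0000 = 96.1%.

96.1%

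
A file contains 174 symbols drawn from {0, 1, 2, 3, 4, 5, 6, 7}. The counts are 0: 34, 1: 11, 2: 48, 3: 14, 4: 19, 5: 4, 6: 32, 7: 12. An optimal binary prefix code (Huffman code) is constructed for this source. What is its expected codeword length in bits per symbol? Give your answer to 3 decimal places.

2.764 bits/symbol

Probabilities are the counts divided by 174.
Repeatedly combine the two least-probable nodes; the expected code length is the sum of the merged weights.
merge 2/87 + 11/174 → 5/58
merge 2/29 + 7/87 → 13/87
merge 5/58 + 19/174 → 17/87
merge 13/87 + 16/87 → 1/3
merge 17/87 + 17/87 → 34/87
merge 8/29 + 1/3 → 53/87
merge 34/87 + 53/87 → 1
L = 5/58 + 13/87 + 17/87 + 1/3 + 34/87 + 53/87 + 1 = 481/174 ≈ 2.764 bits/symbol.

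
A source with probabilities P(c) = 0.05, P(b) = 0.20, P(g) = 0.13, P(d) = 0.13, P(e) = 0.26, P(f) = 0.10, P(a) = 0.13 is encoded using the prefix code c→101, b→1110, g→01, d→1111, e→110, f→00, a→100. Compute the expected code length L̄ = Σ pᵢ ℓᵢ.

3.1 bits/symbol

L̄ = Σ pᵢ·ℓᵢ = 0.05·3 + 0.20·4 + 0.13·2 + 0.13·4 + 0.26·3 + 0.10·2 + 0.13·3 = 3.1 bits/symbol.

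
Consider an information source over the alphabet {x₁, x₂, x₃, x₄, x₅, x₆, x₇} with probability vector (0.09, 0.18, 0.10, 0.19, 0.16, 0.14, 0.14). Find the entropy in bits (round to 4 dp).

H = −Σ pᵢ log₂ pᵢ.
−0.09·log₂(0.09) = 0.3127
−0.18·log₂(0.18) = 0.4453
−0.10·log₂(0.10) = 0.3322
−0.19·log₂(0.19) = 0.4552
−0.16·log₂(0.16) = 0.4230
−0.14·log₂(0.14) = 0.3971
−0.14·log₂(0.14) = 0.3971
Sum ≈ 2.7626 → 2.7626 bits.

2.7626 bits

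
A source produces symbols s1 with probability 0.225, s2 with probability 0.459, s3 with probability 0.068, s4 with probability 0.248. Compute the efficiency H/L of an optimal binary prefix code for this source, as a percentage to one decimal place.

96.1%

Entropy H = −Σ p log₂ p ≈ 1.7625 bits.
Huffman merges: 17/250+9/40→293/1000; 31/125+293/1000→541/1000; 459/1000+541/1000→1. L = 917/500 ≈ 1.8340.
Efficiency = H/L = 1.7625/1.8340 = 96.1%.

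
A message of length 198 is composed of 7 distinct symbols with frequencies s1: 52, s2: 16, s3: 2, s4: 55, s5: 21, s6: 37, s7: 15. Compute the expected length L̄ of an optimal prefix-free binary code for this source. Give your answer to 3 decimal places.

Probabilities are the counts divided by 198.
Repeatedly combine the two least-probable nodes; the expected code length is the sum of the merged weights.
merge 1/99 + 5/66 → 17/198
merge 8/99 + 17/198 → 1/6
merge 7/66 + 1/6 → 3/11
merge 37/198 + 26/99 → 89/198
merge 3/11 + 5/18 → 109/198
merge 89/198 + 109/198 → 1
L = 17/198 + 1/6 + 3/11 + 89/198 + 109/198 + 1 = 250/99 ≈ 2.525 bits/symbol.

2.525 bits/symbol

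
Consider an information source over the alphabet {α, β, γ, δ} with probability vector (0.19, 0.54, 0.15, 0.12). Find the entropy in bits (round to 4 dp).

1.7129 bits

H = −Σ pᵢ log₂ pᵢ.
−0.19·log₂(0.19) = 0.4552
−0.54·log₂(0.54) = 0.4800
−0.15·log₂(0.15) = 0.4105
−0.12·log₂(0.12) = 0.3671
Sum ≈ 1.7129 → 1.7129 bits.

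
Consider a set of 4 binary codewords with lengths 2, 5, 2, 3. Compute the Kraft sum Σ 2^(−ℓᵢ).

0.65625

With common denominator 2^5 = 32: Σ 2^(−ℓᵢ) = 8/32 + 1/32 + 8/32 + 4/32 = 21/32 = 0.65625.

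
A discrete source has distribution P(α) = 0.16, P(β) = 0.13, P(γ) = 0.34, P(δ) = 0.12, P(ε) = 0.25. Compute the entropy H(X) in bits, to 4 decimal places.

H = −Σ pᵢ log₂ pᵢ.
−0.16·log₂(0.16) = 0.4230
−0.13·log₂(0.13) = 0.3826
−0.34·log₂(0.34) = 0.5292
−0.12·log₂(0.12) = 0.3671
−0.25·log₂(0.25) = 0.5000
Sum ≈ 2.2019 → 2.2019 bits.

2.2019 bits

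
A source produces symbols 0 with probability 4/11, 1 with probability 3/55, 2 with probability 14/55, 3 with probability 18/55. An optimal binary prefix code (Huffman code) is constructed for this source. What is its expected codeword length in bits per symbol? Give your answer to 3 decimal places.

1.945 bits/symbol

Repeatedly combine the two least-probable nodes; the expected code length is the sum of the merged weights.
merge 3/55 + 14/55 → 17/55
merge 17/55 + 18/55 → 7/11
merge 4/11 + 7/11 → 1
L = 17/55 + 7/11 + 1 = 107/55 ≈ 1.945 bits/symbol.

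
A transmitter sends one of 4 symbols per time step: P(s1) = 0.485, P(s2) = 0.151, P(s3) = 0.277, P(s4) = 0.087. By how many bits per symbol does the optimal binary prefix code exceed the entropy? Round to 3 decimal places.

0.015 bits

Entropy H = −Σ p log₂ p ≈ 1.7376 bits.
Huffman merges: 87/1000+151/1000→119/500; 119/500+277/1000→103/200; 97/200+103/200→1. L = 1753/1000 ≈ 1.7530.
L − H = 1.7530 − 1.7376 = 0.015 bits.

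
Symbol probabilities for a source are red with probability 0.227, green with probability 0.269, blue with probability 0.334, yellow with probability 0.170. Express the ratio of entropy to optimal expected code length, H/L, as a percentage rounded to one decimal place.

97.9%

Entropy H = −Σ p log₂ p ≈ 1.9582 bits.
Huffman merges: 17/100+227/1000→397/1000; 269/1000+167/500→603/1000; 397/1000+603/1000→1. L = 2 ≈ 2.0000.
Efficiency = H/L = 1.9582/2.0000 = 97.9%.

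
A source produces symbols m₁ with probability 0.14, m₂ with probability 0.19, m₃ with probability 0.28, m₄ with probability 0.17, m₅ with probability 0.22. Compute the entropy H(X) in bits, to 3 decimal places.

2.282 bits

H = −Σ pᵢ log₂ pᵢ.
−0.14·log₂(0.14) = 0.3971
−0.19·log₂(0.19) = 0.4552
−0.28·log₂(0.28) = 0.5142
−0.17·log₂(0.17) = 0.4346
−0.22·log₂(0.22) = 0.4806
Sum ≈ 2.2817 → 2.282 bits.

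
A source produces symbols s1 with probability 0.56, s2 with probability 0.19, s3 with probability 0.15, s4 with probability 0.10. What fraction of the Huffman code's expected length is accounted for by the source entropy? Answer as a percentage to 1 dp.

98.6%

Entropy H = −Σ p log₂ p ≈ 1.6664 bits.
Huffman merges: 1/10+3/20→1/4; 19/100+1/4→11/25; 11/25+14/25→1. L = 169/100 ≈ 1.6900.
Efficiency = H/L = 1.6664/1.6900 = 98.6%.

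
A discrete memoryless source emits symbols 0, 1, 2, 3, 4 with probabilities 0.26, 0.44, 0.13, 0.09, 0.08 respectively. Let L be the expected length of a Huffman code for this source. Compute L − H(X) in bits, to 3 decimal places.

0.017 bits

Entropy H = −Σ p log₂ p ≈ 2.0132 bits.
Huffman merges: 2/25+9/100→17/100; 13/100+17/100→3/10; 13/50+3/10→14/25; 11/25+14/25→1. L = 203/100 ≈ 2.0300.
L − H = 2.0300 − 2.0132 = 0.017 bits.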